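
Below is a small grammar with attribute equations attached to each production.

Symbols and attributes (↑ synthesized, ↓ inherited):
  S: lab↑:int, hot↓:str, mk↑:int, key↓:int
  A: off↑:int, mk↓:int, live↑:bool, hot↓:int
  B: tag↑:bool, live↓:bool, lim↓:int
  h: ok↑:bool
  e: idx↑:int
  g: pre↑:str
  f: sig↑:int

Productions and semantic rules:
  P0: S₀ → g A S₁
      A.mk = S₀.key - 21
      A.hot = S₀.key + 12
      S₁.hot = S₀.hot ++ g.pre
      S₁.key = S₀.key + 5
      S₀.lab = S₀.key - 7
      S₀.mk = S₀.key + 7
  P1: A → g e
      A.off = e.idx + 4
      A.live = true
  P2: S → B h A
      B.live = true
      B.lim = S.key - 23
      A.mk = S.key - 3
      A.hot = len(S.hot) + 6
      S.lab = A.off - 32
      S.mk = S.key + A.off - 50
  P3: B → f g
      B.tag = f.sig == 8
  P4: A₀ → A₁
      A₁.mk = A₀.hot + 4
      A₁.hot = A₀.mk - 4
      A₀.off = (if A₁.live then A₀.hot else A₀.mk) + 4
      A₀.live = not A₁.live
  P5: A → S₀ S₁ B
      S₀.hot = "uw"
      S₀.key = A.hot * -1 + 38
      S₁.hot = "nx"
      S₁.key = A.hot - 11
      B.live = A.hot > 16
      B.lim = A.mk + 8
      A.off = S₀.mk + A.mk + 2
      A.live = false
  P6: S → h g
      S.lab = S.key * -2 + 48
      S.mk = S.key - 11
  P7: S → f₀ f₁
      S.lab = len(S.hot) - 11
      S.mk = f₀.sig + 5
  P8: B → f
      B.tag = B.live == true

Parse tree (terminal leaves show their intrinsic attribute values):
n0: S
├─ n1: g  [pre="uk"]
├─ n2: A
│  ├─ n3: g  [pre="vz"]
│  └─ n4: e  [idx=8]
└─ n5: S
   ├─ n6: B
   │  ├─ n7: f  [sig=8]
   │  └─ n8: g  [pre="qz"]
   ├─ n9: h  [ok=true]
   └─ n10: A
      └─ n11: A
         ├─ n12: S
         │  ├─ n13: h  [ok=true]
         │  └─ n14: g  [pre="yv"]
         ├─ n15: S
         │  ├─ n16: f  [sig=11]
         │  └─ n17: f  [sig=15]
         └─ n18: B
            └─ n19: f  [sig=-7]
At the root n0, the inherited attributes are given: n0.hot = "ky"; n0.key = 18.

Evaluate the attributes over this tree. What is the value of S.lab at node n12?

1. n0.hot = "ky"  [given at root]
2. n0.key = 18  [given at root]
3. n1.pre = "uk"  [terminal]
4. n2.mk = -3  [S₀.key - 21]
5. n2.hot = 30  [S₀.key + 12]
6. n3.pre = "vz"  [terminal]
7. n4.idx = 8  [terminal]
8. n2.off = 12  [e.idx + 4]
9. n2.live = true  [true]
10. n5.hot = "kyuk"  [S₀.hot ++ g.pre]
11. n5.key = 23  [S₀.key + 5]
12. n6.live = true  [true]
13. n6.lim = 0  [S.key - 23]
14. n7.sig = 8  [terminal]
15. n8.pre = "qz"  [terminal]
16. n6.tag = true  [f.sig == 8]
17. n9.ok = true  [terminal]
18. n10.mk = 20  [S.key - 3]
19. n10.hot = 10  [len(S.hot) + 6]
20. n11.mk = 14  [A₀.hot + 4]
21. n11.hot = 16  [A₀.mk - 4]
22. n12.hot = "uw"  ["uw"]
23. n12.key = 22  [A.hot * -1 + 38]
24. n13.ok = true  [terminal]
25. n14.pre = "yv"  [terminal]
26. n12.lab = 4  [S.key * -2 + 48]
27. n12.mk = 11  [S.key - 11]
28. n15.hot = "nx"  ["nx"]
29. n15.key = 5  [A.hot - 11]
30. n16.sig = 11  [terminal]
31. n17.sig = 15  [terminal]
32. n15.lab = -9  [len(S.hot) - 11]
33. n15.mk = 16  [f₀.sig + 5]
34. n18.live = false  [A.hot > 16]
35. n18.lim = 22  [A.mk + 8]
36. n19.sig = -7  [terminal]
37. n18.tag = false  [B.live == true]
38. n11.off = 27  [S₀.mk + A.mk + 2]
39. n11.live = false  [false]
40. n10.off = 24  [(if A₁.live then A₀.hot else A₀.mk) + 4]
41. n10.live = true  [not A₁.live]
42. n5.lab = -8  [A.off - 32]
43. n5.mk = -3  [S.key + A.off - 50]
44. n0.lab = 11  [S₀.key - 7]
45. n0.mk = 25  [S₀.key + 7]

4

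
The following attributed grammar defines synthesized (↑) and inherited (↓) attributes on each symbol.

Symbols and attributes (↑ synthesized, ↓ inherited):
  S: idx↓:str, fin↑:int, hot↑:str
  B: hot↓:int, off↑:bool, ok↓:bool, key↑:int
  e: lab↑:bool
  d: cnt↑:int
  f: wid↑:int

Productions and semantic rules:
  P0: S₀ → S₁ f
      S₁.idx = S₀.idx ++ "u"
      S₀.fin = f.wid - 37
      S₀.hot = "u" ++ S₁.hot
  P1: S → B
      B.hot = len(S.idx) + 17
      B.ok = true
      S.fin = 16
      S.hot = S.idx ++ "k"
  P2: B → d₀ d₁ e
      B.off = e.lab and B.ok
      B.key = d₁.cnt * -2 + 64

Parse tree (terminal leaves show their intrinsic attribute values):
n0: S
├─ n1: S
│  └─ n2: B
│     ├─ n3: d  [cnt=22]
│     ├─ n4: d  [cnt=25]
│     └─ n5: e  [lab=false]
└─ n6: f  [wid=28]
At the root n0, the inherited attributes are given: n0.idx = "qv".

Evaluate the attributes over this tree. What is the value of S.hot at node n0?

"uqvuk"

1. n0.idx = "qv"  [given at root]
2. n1.idx = "qvu"  [S₀.idx ++ "u"]
3. n2.hot = 20  [len(S.idx) + 17]
4. n2.ok = true  [true]
5. n3.cnt = 22  [terminal]
6. n4.cnt = 25  [terminal]
7. n5.lab = false  [terminal]
8. n2.off = false  [e.lab and B.ok]
9. n2.key = 14  [d₁.cnt * -2 + 64]
10. n1.fin = 16  [16]
11. n1.hot = "qvuk"  [S.idx ++ "k"]
12. n6.wid = 28  [terminal]
13. n0.fin = -9  [f.wid - 37]
14. n0.hot = "uqvuk"  ["u" ++ S₁.hot]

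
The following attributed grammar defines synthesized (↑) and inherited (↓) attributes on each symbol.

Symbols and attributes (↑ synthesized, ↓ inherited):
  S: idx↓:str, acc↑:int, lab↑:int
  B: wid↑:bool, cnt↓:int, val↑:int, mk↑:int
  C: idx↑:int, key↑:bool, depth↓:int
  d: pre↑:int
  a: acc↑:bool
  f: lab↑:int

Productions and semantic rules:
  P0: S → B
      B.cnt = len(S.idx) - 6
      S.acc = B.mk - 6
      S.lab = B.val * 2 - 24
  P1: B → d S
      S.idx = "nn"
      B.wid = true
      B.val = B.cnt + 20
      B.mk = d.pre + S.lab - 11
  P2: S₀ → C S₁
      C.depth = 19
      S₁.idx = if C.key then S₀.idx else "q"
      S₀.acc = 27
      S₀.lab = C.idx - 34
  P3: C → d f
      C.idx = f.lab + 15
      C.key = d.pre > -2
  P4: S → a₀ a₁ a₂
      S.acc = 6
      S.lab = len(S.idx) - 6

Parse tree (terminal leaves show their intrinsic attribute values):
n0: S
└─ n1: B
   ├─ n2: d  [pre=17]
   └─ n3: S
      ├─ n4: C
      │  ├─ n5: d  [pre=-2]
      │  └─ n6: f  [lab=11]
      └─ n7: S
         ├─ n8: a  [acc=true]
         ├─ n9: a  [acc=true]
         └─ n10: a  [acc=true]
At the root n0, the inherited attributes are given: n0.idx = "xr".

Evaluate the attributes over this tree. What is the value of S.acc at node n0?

-8

1. n0.idx = "xr"  [given at root]
2. n1.cnt = -4  [len(S.idx) - 6]
3. n2.pre = 17  [terminal]
4. n3.idx = "nn"  ["nn"]
5. n4.depth = 19  [19]
6. n5.pre = -2  [terminal]
7. n6.lab = 11  [terminal]
8. n4.idx = 26  [f.lab + 15]
9. n4.key = false  [d.pre > -2]
10. n7.idx = "q"  [if C.key then S₀.idx else "q"]
11. n8.acc = true  [terminal]
12. n9.acc = true  [terminal]
13. n10.acc = true  [terminal]
14. n7.acc = 6  [6]
15. n7.lab = -5  [len(S.idx) - 6]
16. n3.acc = 27  [27]
17. n3.lab = -8  [C.idx - 34]
18. n1.wid = true  [true]
19. n1.val = 16  [B.cnt + 20]
20. n1.mk = -2  [d.pre + S.lab - 11]
21. n0.acc = -8  [B.mk - 6]
22. n0.lab = 8  [B.val * 2 - 24]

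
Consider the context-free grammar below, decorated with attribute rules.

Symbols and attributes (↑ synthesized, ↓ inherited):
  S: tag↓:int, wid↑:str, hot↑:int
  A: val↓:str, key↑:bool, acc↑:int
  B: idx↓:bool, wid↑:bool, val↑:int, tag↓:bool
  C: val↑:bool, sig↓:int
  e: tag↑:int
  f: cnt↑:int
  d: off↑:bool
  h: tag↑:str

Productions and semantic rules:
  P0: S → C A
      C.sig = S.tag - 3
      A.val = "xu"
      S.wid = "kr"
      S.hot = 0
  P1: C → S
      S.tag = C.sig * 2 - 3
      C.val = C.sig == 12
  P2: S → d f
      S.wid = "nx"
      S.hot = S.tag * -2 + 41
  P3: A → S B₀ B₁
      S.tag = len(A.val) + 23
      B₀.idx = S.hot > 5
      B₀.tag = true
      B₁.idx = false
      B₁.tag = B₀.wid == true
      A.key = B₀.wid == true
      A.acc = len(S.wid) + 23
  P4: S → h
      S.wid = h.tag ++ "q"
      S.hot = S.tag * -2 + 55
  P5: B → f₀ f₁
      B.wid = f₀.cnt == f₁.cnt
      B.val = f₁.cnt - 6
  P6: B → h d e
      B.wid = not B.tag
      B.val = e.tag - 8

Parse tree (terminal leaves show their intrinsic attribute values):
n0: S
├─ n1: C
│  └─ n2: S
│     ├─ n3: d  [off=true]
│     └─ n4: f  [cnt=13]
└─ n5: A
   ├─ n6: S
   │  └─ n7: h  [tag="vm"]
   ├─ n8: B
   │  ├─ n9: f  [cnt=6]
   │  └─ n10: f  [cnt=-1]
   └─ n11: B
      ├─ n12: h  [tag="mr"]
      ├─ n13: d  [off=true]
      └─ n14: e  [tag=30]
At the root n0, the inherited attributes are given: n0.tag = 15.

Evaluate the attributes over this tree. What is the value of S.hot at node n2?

-1

1. n0.tag = 15  [given at root]
2. n1.sig = 12  [S.tag - 3]
3. n2.tag = 21  [C.sig * 2 - 3]
4. n3.off = true  [terminal]
5. n4.cnt = 13  [terminal]
6. n2.wid = "nx"  ["nx"]
7. n2.hot = -1  [S.tag * -2 + 41]
8. n1.val = true  [C.sig == 12]
9. n5.val = "xu"  ["xu"]
10. n6.tag = 25  [len(A.val) + 23]
11. n7.tag = "vm"  [terminal]
12. n6.wid = "vmq"  [h.tag ++ "q"]
13. n6.hot = 5  [S.tag * -2 + 55]
14. n8.idx = false  [S.hot > 5]
15. n8.tag = true  [true]
16. n9.cnt = 6  [terminal]
17. n10.cnt = -1  [terminal]
18. n8.wid = false  [f₀.cnt == f₁.cnt]
19. n8.val = -7  [f₁.cnt - 6]
20. n11.idx = false  [false]
21. n11.tag = false  [B₀.wid == true]
22. n12.tag = "mr"  [terminal]
23. n13.off = true  [terminal]
24. n14.tag = 30  [terminal]
25. n11.wid = true  [not B.tag]
26. n11.val = 22  [e.tag - 8]
27. n5.key = false  [B₀.wid == true]
28. n5.acc = 26  [len(S.wid) + 23]
29. n0.wid = "kr"  ["kr"]
30. n0.hot = 0  [0]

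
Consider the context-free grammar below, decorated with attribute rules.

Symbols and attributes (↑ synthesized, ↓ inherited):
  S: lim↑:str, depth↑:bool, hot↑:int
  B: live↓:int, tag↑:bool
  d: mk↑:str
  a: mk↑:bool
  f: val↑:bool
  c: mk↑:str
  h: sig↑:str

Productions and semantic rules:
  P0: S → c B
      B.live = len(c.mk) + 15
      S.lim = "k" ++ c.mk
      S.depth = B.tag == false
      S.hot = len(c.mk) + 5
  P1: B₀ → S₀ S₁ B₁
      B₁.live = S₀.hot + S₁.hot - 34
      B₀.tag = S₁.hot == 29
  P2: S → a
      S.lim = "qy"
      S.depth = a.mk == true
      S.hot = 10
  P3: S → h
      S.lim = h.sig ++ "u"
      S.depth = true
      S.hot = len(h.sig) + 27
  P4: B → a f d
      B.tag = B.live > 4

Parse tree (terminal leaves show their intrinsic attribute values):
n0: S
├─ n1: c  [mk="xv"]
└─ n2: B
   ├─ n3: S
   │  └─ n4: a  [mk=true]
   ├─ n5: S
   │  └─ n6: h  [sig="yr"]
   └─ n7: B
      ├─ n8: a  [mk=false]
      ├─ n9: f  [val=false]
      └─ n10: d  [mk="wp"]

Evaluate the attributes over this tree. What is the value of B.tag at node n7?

1. n1.mk = "xv"  [terminal]
2. n2.live = 17  [len(c.mk) + 15]
3. n4.mk = true  [terminal]
4. n3.lim = "qy"  ["qy"]
5. n3.depth = true  [a.mk == true]
6. n3.hot = 10  [10]
7. n6.sig = "yr"  [terminal]
8. n5.lim = "yru"  [h.sig ++ "u"]
9. n5.depth = true  [true]
10. n5.hot = 29  [len(h.sig) + 27]
11. n7.live = 5  [S₀.hot + S₁.hot - 34]
12. n8.mk = false  [terminal]
13. n9.val = false  [terminal]
14. n10.mk = "wp"  [terminal]
15. n7.tag = true  [B.live > 4]
16. n2.tag = true  [S₁.hot == 29]
17. n0.lim = "kxv"  ["k" ++ c.mk]
18. n0.depth = false  [B.tag == false]
19. n0.hot = 7  [len(c.mk) + 5]

true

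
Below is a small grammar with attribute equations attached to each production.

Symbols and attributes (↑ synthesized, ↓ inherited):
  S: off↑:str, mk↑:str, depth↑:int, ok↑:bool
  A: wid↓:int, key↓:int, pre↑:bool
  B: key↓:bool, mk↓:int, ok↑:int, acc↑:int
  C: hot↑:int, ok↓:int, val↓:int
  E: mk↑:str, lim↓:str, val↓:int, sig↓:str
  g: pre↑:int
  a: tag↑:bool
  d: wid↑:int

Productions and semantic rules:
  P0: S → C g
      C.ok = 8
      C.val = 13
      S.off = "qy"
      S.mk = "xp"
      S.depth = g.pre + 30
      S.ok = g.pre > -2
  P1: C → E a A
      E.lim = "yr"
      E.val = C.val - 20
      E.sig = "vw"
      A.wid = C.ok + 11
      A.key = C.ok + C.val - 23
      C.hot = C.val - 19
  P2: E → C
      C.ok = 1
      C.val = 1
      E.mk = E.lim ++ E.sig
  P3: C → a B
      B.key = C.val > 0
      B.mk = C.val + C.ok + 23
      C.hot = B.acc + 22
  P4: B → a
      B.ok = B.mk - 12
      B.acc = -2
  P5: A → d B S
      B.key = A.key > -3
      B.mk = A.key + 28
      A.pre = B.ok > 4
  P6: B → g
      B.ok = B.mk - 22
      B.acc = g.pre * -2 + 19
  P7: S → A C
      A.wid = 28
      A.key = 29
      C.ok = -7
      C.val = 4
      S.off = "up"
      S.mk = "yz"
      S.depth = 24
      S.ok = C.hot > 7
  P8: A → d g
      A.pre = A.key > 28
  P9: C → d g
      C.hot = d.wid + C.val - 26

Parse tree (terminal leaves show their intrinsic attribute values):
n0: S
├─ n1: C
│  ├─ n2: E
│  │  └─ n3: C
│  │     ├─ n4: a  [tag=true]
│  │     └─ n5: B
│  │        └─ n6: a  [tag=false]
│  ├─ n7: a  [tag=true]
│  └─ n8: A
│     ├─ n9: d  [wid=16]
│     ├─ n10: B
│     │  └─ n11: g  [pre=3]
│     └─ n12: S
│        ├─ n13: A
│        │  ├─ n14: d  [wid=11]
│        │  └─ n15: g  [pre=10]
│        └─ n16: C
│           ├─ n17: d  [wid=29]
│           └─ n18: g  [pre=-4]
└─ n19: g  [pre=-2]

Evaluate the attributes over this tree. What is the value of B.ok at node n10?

4

1. n1.ok = 8  [8]
2. n1.val = 13  [13]
3. n2.lim = "yr"  ["yr"]
4. n2.val = -7  [C.val - 20]
5. n2.sig = "vw"  ["vw"]
6. n3.ok = 1  [1]
7. n3.val = 1  [1]
8. n4.tag = true  [terminal]
9. n5.key = true  [C.val > 0]
10. n5.mk = 25  [C.val + C.ok + 23]
11. n6.tag = false  [terminal]
12. n5.ok = 13  [B.mk - 12]
13. n5.acc = -2  [-2]
14. n3.hot = 20  [B.acc + 22]
15. n2.mk = "yrvw"  [E.lim ++ E.sig]
16. n7.tag = true  [terminal]
17. n8.wid = 19  [C.ok + 11]
18. n8.key = -2  [C.ok + C.val - 23]
19. n9.wid = 16  [terminal]
20. n10.key = true  [A.key > -3]
21. n10.mk = 26  [A.key + 28]
22. n11.pre = 3  [terminal]
23. n10.ok = 4  [B.mk - 22]
24. n10.acc = 13  [g.pre * -2 + 19]
25. n13.wid = 28  [28]
26. n13.key = 29  [29]
27. n14.wid = 11  [terminal]
28. n15.pre = 10  [terminal]
29. n13.pre = true  [A.key > 28]
30. n16.ok = -7  [-7]
31. n16.val = 4  [4]
32. n17.wid = 29  [terminal]
33. n18.pre = -4  [terminal]
34. n16.hot = 7  [d.wid + C.val - 26]
35. n12.off = "up"  ["up"]
36. n12.mk = "yz"  ["yz"]
37. n12.depth = 24  [24]
38. n12.ok = false  [C.hot > 7]
39. n8.pre = false  [B.ok > 4]
40. n1.hot = -6  [C.val - 19]
41. n19.pre = -2  [terminal]
42. n0.off = "qy"  ["qy"]
43. n0.mk = "xp"  ["xp"]
44. n0.depth = 28  [g.pre + 30]
45. n0.ok = false  [g.pre > -2]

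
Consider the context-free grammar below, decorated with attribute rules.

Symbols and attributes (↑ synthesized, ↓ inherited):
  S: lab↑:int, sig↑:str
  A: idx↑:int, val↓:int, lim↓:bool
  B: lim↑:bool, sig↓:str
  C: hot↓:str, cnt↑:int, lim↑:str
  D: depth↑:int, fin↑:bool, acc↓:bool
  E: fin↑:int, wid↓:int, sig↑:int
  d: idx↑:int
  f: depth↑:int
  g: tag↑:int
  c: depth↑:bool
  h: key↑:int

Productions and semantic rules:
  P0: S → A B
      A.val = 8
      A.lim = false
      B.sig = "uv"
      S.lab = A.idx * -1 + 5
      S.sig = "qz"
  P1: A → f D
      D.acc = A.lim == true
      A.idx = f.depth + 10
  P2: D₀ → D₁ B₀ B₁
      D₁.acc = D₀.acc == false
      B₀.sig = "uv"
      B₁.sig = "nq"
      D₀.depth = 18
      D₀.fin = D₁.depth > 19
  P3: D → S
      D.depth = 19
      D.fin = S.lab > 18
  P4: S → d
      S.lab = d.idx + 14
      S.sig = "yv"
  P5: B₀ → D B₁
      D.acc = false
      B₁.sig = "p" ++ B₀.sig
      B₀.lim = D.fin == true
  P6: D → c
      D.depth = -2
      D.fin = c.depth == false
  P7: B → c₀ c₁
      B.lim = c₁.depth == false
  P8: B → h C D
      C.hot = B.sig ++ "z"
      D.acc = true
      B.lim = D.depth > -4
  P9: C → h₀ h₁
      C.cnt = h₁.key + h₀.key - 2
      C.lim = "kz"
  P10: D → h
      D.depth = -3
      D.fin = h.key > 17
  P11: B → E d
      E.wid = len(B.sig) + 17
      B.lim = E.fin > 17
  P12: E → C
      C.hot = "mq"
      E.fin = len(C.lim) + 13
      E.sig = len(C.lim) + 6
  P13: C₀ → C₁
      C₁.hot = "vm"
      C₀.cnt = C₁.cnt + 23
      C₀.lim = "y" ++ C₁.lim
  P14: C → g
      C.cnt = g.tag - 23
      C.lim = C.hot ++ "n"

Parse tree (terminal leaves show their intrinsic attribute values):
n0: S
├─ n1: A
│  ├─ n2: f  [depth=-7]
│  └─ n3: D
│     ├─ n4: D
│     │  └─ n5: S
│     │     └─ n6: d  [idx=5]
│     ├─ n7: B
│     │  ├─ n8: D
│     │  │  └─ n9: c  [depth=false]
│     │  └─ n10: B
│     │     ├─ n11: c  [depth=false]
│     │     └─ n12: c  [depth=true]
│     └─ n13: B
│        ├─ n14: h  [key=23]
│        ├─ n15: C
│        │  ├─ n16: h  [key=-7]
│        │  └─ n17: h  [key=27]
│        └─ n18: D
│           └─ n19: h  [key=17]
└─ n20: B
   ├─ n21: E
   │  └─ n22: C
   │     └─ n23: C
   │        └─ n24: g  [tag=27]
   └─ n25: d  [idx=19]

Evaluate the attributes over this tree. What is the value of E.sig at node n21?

1. n1.val = 8  [8]
2. n1.lim = false  [false]
3. n2.depth = -7  [terminal]
4. n3.acc = false  [A.lim == true]
5. n4.acc = true  [D₀.acc == false]
6. n6.idx = 5  [terminal]
7. n5.lab = 19  [d.idx + 14]
8. n5.sig = "yv"  ["yv"]
9. n4.depth = 19  [19]
10. n4.fin = true  [S.lab > 18]
11. n7.sig = "uv"  ["uv"]
12. n8.acc = false  [false]
13. n9.depth = false  [terminal]
14. n8.depth = -2  [-2]
15. n8.fin = true  [c.depth == false]
16. n10.sig = "puv"  ["p" ++ B₀.sig]
17. n11.depth = false  [terminal]
18. n12.depth = true  [terminal]
19. n10.lim = false  [c₁.depth == false]
20. n7.lim = true  [D.fin == true]
21. n13.sig = "nq"  ["nq"]
22. n14.key = 23  [terminal]
23. n15.hot = "nqz"  [B.sig ++ "z"]
24. n16.key = -7  [terminal]
25. n17.key = 27  [terminal]
26. n15.cnt = 18  [h₁.key + h₀.key - 2]
27. n15.lim = "kz"  ["kz"]
28. n18.acc = true  [true]
29. n19.key = 17  [terminal]
30. n18.depth = -3  [-3]
31. n18.fin = false  [h.key > 17]
32. n13.lim = true  [D.depth > -4]
33. n3.depth = 18  [18]
34. n3.fin = false  [D₁.depth > 19]
35. n1.idx = 3  [f.depth + 10]
36. n20.sig = "uv"  ["uv"]
37. n21.wid = 19  [len(B.sig) + 17]
38. n22.hot = "mq"  ["mq"]
39. n23.hot = "vm"  ["vm"]
40. n24.tag = 27  [terminal]
41. n23.cnt = 4  [g.tag - 23]
42. n23.lim = "vmn"  [C.hot ++ "n"]
43. n22.cnt = 27  [C₁.cnt + 23]
44. n22.lim = "yvmn"  ["y" ++ C₁.lim]
45. n21.fin = 17  [len(C.lim) + 13]
46. n21.sig = 10  [len(C.lim) + 6]
47. n25.idx = 19  [terminal]
48. n20.lim = false  [E.fin > 17]
49. n0.lab = 2  [A.idx * -1 + 5]
50. n0.sig = "qz"  ["qz"]

10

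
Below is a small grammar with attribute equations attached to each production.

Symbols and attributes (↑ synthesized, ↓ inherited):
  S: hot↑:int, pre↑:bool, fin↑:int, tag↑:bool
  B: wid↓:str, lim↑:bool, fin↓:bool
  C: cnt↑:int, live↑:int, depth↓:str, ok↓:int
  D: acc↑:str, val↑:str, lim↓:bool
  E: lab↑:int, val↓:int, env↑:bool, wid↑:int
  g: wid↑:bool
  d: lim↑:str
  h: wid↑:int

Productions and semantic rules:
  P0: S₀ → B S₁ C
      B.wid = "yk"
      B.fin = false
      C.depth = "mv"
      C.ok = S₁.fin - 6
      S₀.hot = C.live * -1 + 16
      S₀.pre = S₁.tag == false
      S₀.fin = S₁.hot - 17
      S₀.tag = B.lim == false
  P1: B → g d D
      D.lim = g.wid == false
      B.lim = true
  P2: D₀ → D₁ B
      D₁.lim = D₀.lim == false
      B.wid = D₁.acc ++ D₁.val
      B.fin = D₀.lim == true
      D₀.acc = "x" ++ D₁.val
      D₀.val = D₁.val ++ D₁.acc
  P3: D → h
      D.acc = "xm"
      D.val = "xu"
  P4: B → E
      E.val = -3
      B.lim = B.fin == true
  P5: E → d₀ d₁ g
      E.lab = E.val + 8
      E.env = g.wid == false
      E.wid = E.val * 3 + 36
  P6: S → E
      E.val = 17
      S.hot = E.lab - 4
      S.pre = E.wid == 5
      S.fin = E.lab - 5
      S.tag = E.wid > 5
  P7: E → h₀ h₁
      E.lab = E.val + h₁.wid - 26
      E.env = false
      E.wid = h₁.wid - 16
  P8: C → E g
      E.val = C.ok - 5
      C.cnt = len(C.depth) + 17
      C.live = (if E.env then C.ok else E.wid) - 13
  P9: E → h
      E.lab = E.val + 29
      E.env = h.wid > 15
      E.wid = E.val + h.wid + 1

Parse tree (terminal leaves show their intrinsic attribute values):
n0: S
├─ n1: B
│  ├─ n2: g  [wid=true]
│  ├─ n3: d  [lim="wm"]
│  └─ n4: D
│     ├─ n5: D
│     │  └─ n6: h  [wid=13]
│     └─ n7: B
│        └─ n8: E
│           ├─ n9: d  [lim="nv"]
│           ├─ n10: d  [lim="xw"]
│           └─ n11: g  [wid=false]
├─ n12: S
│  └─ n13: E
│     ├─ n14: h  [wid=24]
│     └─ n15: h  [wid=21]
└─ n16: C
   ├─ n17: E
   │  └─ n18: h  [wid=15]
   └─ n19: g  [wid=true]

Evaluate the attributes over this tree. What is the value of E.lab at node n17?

25

1. n1.wid = "yk"  ["yk"]
2. n1.fin = false  [false]
3. n2.wid = true  [terminal]
4. n3.lim = "wm"  [terminal]
5. n4.lim = false  [g.wid == false]
6. n5.lim = true  [D₀.lim == false]
7. n6.wid = 13  [terminal]
8. n5.acc = "xm"  ["xm"]
9. n5.val = "xu"  ["xu"]
10. n7.wid = "xmxu"  [D₁.acc ++ D₁.val]
11. n7.fin = false  [D₀.lim == true]
12. n8.val = -3  [-3]
13. n9.lim = "nv"  [terminal]
14. n10.lim = "xw"  [terminal]
15. n11.wid = false  [terminal]
16. n8.lab = 5  [E.val + 8]
17. n8.env = true  [g.wid == false]
18. n8.wid = 27  [E.val * 3 + 36]
19. n7.lim = false  [B.fin == true]
20. n4.acc = "xxu"  ["x" ++ D₁.val]
21. n4.val = "xuxm"  [D₁.val ++ D₁.acc]
22. n1.lim = true  [true]
23. n13.val = 17  [17]
24. n14.wid = 24  [terminal]
25. n15.wid = 21  [terminal]
26. n13.lab = 12  [E.val + h₁.wid - 26]
27. n13.env = false  [false]
28. n13.wid = 5  [h₁.wid - 16]
29. n12.hot = 8  [E.lab - 4]
30. n12.pre = true  [E.wid == 5]
31. n12.fin = 7  [E.lab - 5]
32. n12.tag = false  [E.wid > 5]
33. n16.depth = "mv"  ["mv"]
34. n16.ok = 1  [S₁.fin - 6]
35. n17.val = -4  [C.ok - 5]
36. n18.wid = 15  [terminal]
37. n17.lab = 25  [E.val + 29]
38. n17.env = false  [h.wid > 15]
39. n17.wid = 12  [E.val + h.wid + 1]
40. n19.wid = true  [terminal]
41. n16.cnt = 19  [len(C.depth) + 17]
42. n16.live = -1  [(if E.env then C.ok else E.wid) - 13]
43. n0.hot = 17  [C.live * -1 + 16]
44. n0.pre = true  [S₁.tag == false]
45. n0.fin = -9  [S₁.hot - 17]
46. n0.tag = false  [B.lim == false]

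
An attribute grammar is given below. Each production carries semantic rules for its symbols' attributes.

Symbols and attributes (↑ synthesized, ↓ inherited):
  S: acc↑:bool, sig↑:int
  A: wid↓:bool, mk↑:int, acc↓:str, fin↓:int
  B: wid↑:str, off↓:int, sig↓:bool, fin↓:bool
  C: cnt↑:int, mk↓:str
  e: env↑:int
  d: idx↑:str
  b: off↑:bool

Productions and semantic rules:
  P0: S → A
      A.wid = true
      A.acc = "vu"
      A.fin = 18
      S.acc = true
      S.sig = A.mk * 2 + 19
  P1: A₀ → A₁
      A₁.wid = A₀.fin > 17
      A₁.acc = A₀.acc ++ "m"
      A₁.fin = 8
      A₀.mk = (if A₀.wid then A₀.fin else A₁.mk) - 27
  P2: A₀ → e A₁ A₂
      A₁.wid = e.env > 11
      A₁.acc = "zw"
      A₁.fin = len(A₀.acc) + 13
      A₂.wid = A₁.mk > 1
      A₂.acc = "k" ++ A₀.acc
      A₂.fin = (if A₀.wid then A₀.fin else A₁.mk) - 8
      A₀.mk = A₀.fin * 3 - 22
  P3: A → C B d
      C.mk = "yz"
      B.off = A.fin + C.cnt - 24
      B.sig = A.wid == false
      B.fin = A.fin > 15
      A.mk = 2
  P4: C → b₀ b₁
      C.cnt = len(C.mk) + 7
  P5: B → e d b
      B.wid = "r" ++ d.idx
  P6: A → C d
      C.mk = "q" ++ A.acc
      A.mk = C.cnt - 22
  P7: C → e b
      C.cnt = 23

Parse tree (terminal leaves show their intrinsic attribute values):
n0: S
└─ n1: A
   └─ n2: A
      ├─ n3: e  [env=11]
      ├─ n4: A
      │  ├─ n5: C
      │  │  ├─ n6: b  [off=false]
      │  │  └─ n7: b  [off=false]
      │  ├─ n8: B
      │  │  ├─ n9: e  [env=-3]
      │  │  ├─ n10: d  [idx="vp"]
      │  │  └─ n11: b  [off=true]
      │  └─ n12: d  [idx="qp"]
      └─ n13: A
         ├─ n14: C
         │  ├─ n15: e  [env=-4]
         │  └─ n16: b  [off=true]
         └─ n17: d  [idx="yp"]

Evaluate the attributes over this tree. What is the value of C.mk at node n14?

"qkvum"

1. n1.wid = true  [true]
2. n1.acc = "vu"  ["vu"]
3. n1.fin = 18  [18]
4. n2.wid = true  [A₀.fin > 17]
5. n2.acc = "vum"  [A₀.acc ++ "m"]
6. n2.fin = 8  [8]
7. n3.env = 11  [terminal]
8. n4.wid = false  [e.env > 11]
9. n4.acc = "zw"  ["zw"]
10. n4.fin = 16  [len(A₀.acc) + 13]
11. n5.mk = "yz"  ["yz"]
12. n6.off = false  [terminal]
13. n7.off = false  [terminal]
14. n5.cnt = 9  [len(C.mk) + 7]
15. n8.off = 1  [A.fin + C.cnt - 24]
16. n8.sig = true  [A.wid == false]
17. n8.fin = true  [A.fin > 15]
18. n9.env = -3  [terminal]
19. n10.idx = "vp"  [terminal]
20. n11.off = true  [terminal]
21. n8.wid = "rvp"  ["r" ++ d.idx]
22. n12.idx = "qp"  [terminal]
23. n4.mk = 2  [2]
24. n13.wid = true  [A₁.mk > 1]
25. n13.acc = "kvum"  ["k" ++ A₀.acc]
26. n13.fin = 0  [(if A₀.wid then A₀.fin else A₁.mk) - 8]
27. n14.mk = "qkvum"  ["q" ++ A.acc]
28. n15.env = -4  [terminal]
29. n16.off = true  [terminal]
30. n14.cnt = 23  [23]
31. n17.idx = "yp"  [terminal]
32. n13.mk = 1  [C.cnt - 22]
33. n2.mk = 2  [A₀.fin * 3 - 22]
34. n1.mk = -9  [(if A₀.wid then A₀.fin else A₁.mk) - 27]
35. n0.acc = true  [true]
36. n0.sig = 1  [A.mk * 2 + 19]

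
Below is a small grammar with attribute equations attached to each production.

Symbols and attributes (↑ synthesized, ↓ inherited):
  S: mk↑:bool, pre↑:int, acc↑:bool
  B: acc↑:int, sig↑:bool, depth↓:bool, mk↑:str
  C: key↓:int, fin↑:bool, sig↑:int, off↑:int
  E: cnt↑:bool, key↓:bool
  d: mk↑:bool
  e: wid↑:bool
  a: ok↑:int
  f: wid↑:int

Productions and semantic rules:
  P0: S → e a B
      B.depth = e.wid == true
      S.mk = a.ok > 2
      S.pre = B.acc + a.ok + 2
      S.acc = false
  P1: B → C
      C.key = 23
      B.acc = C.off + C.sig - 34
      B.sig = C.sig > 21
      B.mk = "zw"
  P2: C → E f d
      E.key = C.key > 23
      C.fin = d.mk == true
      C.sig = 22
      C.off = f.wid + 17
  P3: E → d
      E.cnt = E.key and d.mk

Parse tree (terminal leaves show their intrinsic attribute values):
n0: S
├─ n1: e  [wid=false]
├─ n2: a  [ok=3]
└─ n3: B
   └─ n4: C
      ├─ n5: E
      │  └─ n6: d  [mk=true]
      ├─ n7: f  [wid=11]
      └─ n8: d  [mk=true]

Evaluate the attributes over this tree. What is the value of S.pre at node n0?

21

1. n1.wid = false  [terminal]
2. n2.ok = 3  [terminal]
3. n3.depth = false  [e.wid == true]
4. n4.key = 23  [23]
5. n5.key = false  [C.key > 23]
6. n6.mk = true  [terminal]
7. n5.cnt = false  [E.key and d.mk]
8. n7.wid = 11  [terminal]
9. n8.mk = true  [terminal]
10. n4.fin = true  [d.mk == true]
11. n4.sig = 22  [22]
12. n4.off = 28  [f.wid + 17]
13. n3.acc = 16  [C.off + C.sig - 34]
14. n3.sig = true  [C.sig > 21]
15. n3.mk = "zw"  ["zw"]
16. n0.mk = true  [a.ok > 2]
17. n0.pre = 21  [B.acc + a.ok + 2]
18. n0.acc = false  [false]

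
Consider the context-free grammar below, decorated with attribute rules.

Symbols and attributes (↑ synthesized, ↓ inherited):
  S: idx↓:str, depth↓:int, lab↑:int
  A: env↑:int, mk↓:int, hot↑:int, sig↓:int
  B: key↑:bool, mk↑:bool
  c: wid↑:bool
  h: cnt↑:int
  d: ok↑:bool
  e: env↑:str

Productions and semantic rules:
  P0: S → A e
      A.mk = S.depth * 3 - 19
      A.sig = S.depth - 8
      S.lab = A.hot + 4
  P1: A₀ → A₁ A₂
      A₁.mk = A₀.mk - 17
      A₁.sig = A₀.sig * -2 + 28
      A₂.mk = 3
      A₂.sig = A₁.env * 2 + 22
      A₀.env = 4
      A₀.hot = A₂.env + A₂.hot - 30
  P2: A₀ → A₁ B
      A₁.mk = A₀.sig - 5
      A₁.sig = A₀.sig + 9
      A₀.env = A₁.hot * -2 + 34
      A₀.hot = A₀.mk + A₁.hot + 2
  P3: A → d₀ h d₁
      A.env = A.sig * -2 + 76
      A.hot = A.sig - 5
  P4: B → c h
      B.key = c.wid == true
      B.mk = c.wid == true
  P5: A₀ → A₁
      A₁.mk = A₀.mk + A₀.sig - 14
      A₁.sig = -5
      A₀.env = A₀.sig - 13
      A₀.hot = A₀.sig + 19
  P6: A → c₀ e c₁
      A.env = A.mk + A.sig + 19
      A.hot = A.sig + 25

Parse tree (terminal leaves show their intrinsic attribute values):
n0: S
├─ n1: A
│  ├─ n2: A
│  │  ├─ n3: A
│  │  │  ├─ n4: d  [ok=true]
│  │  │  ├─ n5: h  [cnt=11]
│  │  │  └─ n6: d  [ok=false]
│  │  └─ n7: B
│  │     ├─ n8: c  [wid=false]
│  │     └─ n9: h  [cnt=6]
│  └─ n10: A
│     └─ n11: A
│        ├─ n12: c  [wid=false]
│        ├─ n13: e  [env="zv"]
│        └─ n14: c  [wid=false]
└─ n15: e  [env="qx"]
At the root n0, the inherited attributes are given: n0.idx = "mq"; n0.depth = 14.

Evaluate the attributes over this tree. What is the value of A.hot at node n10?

1. n0.idx = "mq"  [given at root]
2. n0.depth = 14  [given at root]
3. n1.mk = 23  [S.depth * 3 - 19]
4. n1.sig = 6  [S.depth - 8]
5. n2.mk = 6  [A₀.mk - 17]
6. n2.sig = 16  [A₀.sig * -2 + 28]
7. n3.mk = 11  [A₀.sig - 5]
8. n3.sig = 25  [A₀.sig + 9]
9. n4.ok = true  [terminal]
10. n5.cnt = 11  [terminal]
11. n6.ok = false  [terminal]
12. n3.env = 26  [A.sig * -2 + 76]
13. n3.hot = 20  [A.sig - 5]
14. n8.wid = false  [terminal]
15. n9.cnt = 6  [terminal]
16. n7.key = false  [c.wid == true]
17. n7.mk = false  [c.wid == true]
18. n2.env = -6  [A₁.hot * -2 + 34]
19. n2.hot = 28  [A₀.mk + A₁.hot + 2]
20. n10.mk = 3  [3]
21. n10.sig = 10  [A₁.env * 2 + 22]
22. n11.mk = -1  [A₀.mk + A₀.sig - 14]
23. n11.sig = -5  [-5]
24. n12.wid = false  [terminal]
25. n13.env = "zv"  [terminal]
26. n14.wid = false  [terminal]
27. n11.env = 13  [A.mk + A.sig + 19]
28. n11.hot = 20  [A.sig + 25]
29. n10.env = -3  [A₀.sig - 13]
30. n10.hot = 29  [A₀.sig + 19]
31. n1.env = 4  [4]
32. n1.hot = -4  [A₂.env + A₂.hot - 30]
33. n15.env = "qx"  [terminal]
34. n0.lab = 0  [A.hot + 4]

29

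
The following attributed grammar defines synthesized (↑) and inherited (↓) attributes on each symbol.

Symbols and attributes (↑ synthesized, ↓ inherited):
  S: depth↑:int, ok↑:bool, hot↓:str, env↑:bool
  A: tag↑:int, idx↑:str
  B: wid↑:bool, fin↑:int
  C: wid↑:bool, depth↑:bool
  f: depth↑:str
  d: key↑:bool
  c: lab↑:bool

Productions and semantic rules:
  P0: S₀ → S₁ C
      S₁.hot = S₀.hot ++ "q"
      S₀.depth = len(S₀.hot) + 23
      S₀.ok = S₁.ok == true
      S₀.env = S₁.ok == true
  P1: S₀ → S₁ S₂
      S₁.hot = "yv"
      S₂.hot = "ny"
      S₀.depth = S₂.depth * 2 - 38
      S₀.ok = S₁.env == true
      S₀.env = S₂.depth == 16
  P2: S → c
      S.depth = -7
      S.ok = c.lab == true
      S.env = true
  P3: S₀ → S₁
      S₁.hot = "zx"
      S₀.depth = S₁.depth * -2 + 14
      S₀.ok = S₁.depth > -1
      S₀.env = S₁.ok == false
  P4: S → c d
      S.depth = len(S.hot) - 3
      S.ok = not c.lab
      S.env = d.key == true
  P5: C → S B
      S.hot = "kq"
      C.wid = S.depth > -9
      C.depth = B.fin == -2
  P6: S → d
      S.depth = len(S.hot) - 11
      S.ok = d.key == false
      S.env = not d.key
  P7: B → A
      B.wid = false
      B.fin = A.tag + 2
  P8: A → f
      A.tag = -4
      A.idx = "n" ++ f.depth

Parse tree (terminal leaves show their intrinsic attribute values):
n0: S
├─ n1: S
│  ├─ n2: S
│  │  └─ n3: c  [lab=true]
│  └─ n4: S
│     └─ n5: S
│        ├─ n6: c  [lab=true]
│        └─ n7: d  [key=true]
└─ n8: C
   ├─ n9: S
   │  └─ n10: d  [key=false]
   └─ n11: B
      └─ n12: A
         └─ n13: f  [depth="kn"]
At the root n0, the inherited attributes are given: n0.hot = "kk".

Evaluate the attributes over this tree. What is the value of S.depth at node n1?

-6

1. n0.hot = "kk"  [given at root]
2. n1.hot = "kkq"  [S₀.hot ++ "q"]
3. n2.hot = "yv"  ["yv"]
4. n3.lab = true  [terminal]
5. n2.depth = -7  [-7]
6. n2.ok = true  [c.lab == true]
7. n2.env = true  [true]
8. n4.hot = "ny"  ["ny"]
9. n5.hot = "zx"  ["zx"]
10. n6.lab = true  [terminal]
11. n7.key = true  [terminal]
12. n5.depth = -1  [len(S.hot) - 3]
13. n5.ok = false  [not c.lab]
14. n5.env = true  [d.key == true]
15. n4.depth = 16  [S₁.depth * -2 + 14]
16. n4.ok = false  [S₁.depth > -1]
17. n4.env = true  [S₁.ok == false]
18. n1.depth = -6  [S₂.depth * 2 - 38]
19. n1.ok = true  [S₁.env == true]
20. n1.env = true  [S₂.depth == 16]
21. n9.hot = "kq"  ["kq"]
22. n10.key = false  [terminal]
23. n9.depth = -9  [len(S.hot) - 11]
24. n9.ok = true  [d.key == false]
25. n9.env = true  [not d.key]
26. n13.depth = "kn"  [terminal]
27. n12.tag = -4  [-4]
28. n12.idx = "nkn"  ["n" ++ f.depth]
29. n11.wid = false  [false]
30. n11.fin = -2  [A.tag + 2]
31. n8.wid = false  [S.depth > -9]
32. n8.depth = true  [B.fin == -2]
33. n0.depth = 25  [len(S₀.hot) + 23]
34. n0.ok = true  [S₁.ok == true]
35. n0.env = true  [S₁.ok == true]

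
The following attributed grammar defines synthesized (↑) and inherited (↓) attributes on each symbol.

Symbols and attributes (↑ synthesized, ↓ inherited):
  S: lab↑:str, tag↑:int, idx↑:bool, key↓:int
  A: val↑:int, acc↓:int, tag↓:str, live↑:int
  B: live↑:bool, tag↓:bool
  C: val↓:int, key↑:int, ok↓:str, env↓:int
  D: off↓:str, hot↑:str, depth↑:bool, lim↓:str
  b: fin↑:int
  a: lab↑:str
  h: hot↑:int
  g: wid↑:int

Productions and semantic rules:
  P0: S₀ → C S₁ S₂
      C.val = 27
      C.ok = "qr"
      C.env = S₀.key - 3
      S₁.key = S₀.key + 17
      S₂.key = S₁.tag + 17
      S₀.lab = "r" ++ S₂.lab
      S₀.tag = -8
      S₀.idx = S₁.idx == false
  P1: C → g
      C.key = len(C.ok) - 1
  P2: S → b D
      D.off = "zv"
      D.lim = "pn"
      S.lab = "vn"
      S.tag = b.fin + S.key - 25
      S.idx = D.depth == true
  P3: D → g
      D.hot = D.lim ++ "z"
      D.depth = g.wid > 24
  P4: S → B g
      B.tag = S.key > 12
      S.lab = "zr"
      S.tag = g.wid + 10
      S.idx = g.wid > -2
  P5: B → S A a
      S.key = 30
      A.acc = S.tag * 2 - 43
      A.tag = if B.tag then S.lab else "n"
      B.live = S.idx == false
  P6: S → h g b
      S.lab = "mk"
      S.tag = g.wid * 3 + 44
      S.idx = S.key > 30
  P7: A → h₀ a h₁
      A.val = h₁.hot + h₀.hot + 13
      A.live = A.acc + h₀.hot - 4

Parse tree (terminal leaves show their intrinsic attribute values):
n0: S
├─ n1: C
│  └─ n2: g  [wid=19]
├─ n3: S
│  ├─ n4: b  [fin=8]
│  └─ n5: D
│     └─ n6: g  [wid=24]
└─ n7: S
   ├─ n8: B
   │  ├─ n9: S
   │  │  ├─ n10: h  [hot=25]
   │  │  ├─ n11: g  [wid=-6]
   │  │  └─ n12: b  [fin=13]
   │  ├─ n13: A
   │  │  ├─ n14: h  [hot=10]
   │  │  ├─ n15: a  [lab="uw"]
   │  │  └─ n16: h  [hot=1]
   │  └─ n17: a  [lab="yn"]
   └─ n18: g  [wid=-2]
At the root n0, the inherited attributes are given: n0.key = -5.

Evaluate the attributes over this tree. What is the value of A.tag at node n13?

1. n0.key = -5  [given at root]
2. n1.val = 27  [27]
3. n1.ok = "qr"  ["qr"]
4. n1.env = -8  [S₀.key - 3]
5. n2.wid = 19  [terminal]
6. n1.key = 1  [len(C.ok) - 1]
7. n3.key = 12  [S₀.key + 17]
8. n4.fin = 8  [terminal]
9. n5.off = "zv"  ["zv"]
10. n5.lim = "pn"  ["pn"]
11. n6.wid = 24  [terminal]
12. n5.hot = "pnz"  [D.lim ++ "z"]
13. n5.depth = false  [g.wid > 24]
14. n3.lab = "vn"  ["vn"]
15. n3.tag = -5  [b.fin + S.key - 25]
16. n3.idx = false  [D.depth == true]
17. n7.key = 12  [S₁.tag + 17]
18. n8.tag = false  [S.key > 12]
19. n9.key = 30  [30]
20. n10.hot = 25  [terminal]
21. n11.wid = -6  [terminal]
22. n12.fin = 13  [terminal]
23. n9.lab = "mk"  ["mk"]
24. n9.tag = 26  [g.wid * 3 + 44]
25. n9.idx = false  [S.key > 30]
26. n13.acc = 9  [S.tag * 2 - 43]
27. n13.tag = "n"  [if B.tag then S.lab else "n"]
28. n14.hot = 10  [terminal]
29. n15.lab = "uw"  [terminal]
30. n16.hot = 1  [terminal]
31. n13.val = 24  [h₁.hot + h₀.hot + 13]
32. n13.live = 15  [A.acc + h₀.hot - 4]
33. n17.lab = "yn"  [terminal]
34. n8.live = true  [S.idx == false]
35. n18.wid = -2  [terminal]
36. n7.lab = "zr"  ["zr"]
37. n7.tag = 8  [g.wid + 10]
38. n7.idx = false  [g.wid > -2]
39. n0.lab = "rzr"  ["r" ++ S₂.lab]
40. n0.tag = -8  [-8]
41. n0.idx = true  [S₁.idx == false]

"n"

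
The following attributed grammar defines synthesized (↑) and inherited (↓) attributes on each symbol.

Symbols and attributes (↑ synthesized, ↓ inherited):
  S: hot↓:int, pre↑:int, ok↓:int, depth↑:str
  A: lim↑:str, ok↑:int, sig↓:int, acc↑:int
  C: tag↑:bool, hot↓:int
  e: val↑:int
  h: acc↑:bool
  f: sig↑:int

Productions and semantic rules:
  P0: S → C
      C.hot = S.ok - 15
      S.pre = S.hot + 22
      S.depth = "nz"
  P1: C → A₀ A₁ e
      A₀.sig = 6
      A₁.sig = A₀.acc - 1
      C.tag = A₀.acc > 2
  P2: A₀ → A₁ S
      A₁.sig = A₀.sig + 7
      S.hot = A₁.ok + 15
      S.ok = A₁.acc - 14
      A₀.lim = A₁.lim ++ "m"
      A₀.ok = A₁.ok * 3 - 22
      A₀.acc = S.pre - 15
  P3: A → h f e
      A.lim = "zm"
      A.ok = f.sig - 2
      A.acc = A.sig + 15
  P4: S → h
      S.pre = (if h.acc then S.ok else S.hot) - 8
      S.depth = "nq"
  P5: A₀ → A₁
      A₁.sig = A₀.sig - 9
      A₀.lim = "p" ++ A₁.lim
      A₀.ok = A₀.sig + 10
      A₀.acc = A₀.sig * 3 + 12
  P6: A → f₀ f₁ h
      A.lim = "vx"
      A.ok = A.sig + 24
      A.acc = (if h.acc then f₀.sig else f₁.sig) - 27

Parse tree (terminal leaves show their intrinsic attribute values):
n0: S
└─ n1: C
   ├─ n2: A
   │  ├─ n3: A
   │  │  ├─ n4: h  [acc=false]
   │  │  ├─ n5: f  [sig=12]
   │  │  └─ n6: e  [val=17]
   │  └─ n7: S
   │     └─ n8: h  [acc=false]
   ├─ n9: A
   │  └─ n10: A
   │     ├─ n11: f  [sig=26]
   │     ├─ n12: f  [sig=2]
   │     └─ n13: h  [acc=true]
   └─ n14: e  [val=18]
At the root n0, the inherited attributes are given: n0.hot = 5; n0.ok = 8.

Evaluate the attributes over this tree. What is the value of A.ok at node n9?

1. n0.hot = 5  [given at root]
2. n0.ok = 8  [given at root]
3. n1.hot = -7  [S.ok - 15]
4. n2.sig = 6  [6]
5. n3.sig = 13  [A₀.sig + 7]
6. n4.acc = false  [terminal]
7. n5.sig = 12  [terminal]
8. n6.val = 17  [terminal]
9. n3.lim = "zm"  ["zm"]
10. n3.ok = 10  [f.sig - 2]
11. n3.acc = 28  [A.sig + 15]
12. n7.hot = 25  [A₁.ok + 15]
13. n7.ok = 14  [A₁.acc - 14]
14. n8.acc = false  [terminal]
15. n7.pre = 17  [(if h.acc then S.ok else S.hot) - 8]
16. n7.depth = "nq"  ["nq"]
17. n2.lim = "zmm"  [A₁.lim ++ "m"]
18. n2.ok = 8  [A₁.ok * 3 - 22]
19. n2.acc = 2  [S.pre - 15]
20. n9.sig = 1  [A₀.acc - 1]
21. n10.sig = -8  [A₀.sig - 9]
22. n11.sig = 26  [terminal]
23. n12.sig = 2  [terminal]
24. n13.acc = true  [terminal]
25. n10.lim = "vx"  ["vx"]
26. n10.ok = 16  [A.sig + 24]
27. n10.acc = -1  [(if h.acc then f₀.sig else f₁.sig) - 27]
28. n9.lim = "pvx"  ["p" ++ A₁.lim]
29. n9.ok = 11  [A₀.sig + 10]
30. n9.acc = 15  [A₀.sig * 3 + 12]
31. n14.val = 18  [terminal]
32. n1.tag = false  [A₀.acc > 2]
33. n0.pre = 27  [S.hot + 22]
34. n0.depth = "nz"  ["nz"]

11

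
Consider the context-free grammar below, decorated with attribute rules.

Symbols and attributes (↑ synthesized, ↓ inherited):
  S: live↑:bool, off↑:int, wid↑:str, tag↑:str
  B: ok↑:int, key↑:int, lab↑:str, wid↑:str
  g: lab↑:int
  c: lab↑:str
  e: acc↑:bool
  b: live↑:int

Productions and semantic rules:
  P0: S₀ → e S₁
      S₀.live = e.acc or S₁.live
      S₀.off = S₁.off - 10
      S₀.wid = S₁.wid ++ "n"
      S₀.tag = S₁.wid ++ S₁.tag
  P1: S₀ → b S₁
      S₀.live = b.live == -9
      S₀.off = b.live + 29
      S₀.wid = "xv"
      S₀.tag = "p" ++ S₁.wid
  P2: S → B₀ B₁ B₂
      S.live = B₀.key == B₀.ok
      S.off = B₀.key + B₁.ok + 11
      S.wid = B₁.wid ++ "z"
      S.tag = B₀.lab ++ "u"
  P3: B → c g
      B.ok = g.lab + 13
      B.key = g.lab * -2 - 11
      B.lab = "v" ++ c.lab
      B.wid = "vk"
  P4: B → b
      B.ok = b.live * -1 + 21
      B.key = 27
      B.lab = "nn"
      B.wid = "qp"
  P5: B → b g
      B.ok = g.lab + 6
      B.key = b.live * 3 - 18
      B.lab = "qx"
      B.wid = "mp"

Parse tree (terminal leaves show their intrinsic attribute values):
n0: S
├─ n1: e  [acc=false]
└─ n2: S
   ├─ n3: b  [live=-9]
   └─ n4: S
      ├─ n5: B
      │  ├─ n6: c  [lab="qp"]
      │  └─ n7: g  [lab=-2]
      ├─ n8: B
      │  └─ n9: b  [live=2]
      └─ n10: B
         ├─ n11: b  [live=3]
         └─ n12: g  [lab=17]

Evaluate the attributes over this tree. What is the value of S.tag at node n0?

"xvpqpz"

1. n1.acc = false  [terminal]
2. n3.live = -9  [terminal]
3. n6.lab = "qp"  [terminal]
4. n7.lab = -2  [terminal]
5. n5.ok = 11  [g.lab + 13]
6. n5.key = -7  [g.lab * -2 - 11]
7. n5.lab = "vqp"  ["v" ++ c.lab]
8. n5.wid = "vk"  ["vk"]
9. n9.live = 2  [terminal]
10. n8.ok = 19  [b.live * -1 + 21]
11. n8.key = 27  [27]
12. n8.lab = "nn"  ["nn"]
13. n8.wid = "qp"  ["qp"]
14. n11.live = 3  [terminal]
15. n12.lab = 17  [terminal]
16. n10.ok = 23  [g.lab + 6]
17. n10.key = -9  [b.live * 3 - 18]
18. n10.lab = "qx"  ["qx"]
19. n10.wid = "mp"  ["mp"]
20. n4.live = false  [B₀.key == B₀.ok]
21. n4.off = 23  [B₀.key + B₁.ok + 11]
22. n4.wid = "qpz"  [B₁.wid ++ "z"]
23. n4.tag = "vqpu"  [B₀.lab ++ "u"]
24. n2.live = true  [b.live == -9]
25. n2.off = 20  [b.live + 29]
26. n2.wid = "xv"  ["xv"]
27. n2.tag = "pqpz"  ["p" ++ S₁.wid]
28. n0.live = true  [e.acc or S₁.live]
29. n0.off = 10  [S₁.off - 10]
30. n0.wid = "xvn"  [S₁.wid ++ "n"]
31. n0.tag = "xvpqpz"  [S₁.wid ++ S₁.tag]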